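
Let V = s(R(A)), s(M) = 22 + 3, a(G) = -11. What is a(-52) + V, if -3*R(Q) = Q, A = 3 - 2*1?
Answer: 14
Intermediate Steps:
A = 1 (A = 3 - 2 = 1)
R(Q) = -Q/3
s(M) = 25
V = 25
a(-52) + V = -11 + 25 = 14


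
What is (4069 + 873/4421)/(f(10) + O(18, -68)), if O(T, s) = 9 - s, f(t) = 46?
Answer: 17989922/543783 ≈ 33.083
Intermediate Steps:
(4069 + 873/4421)/(f(10) + O(18, -68)) = (4069 + 873/4421)/(46 + (9 - 1*(-68))) = (4069 + 873*(1/4421))/(46 + (9 + 68)) = (4069 + 873/4421)/(46 + 77) = (17989922/4421)/123 = (17989922/4421)*(1/123) = 17989922/543783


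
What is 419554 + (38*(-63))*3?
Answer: 412372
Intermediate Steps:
419554 + (38*(-63))*3 = 419554 - 2394*3 = 419554 - 7182 = 412372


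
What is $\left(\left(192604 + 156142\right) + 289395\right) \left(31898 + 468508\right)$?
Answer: $319329585246$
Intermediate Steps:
$\left(\left(192604 + 156142\right) + 289395\right) \left(31898 + 468508\right) = \left(348746 + 289395\right) 500406 = 638141 \cdot 500406 = 319329585246$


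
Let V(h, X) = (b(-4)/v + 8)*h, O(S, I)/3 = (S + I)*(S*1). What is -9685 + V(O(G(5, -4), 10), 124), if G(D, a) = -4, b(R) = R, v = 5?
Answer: -51017/5 ≈ -10203.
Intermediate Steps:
O(S, I) = 3*S*(I + S) (O(S, I) = 3*((S + I)*(S*1)) = 3*((I + S)*S) = 3*(S*(I + S)) = 3*S*(I + S))
V(h, X) = 36*h/5 (V(h, X) = (-4/5 + 8)*h = 36*h/5)
-9685 + V(O(G(5, -4), 10), 124) = -9685 + 36*(3*(-4)*(10 - 4))/5 = -9685 + 36*(3*(-4)*6)/5 = -9685 + (36/5)*(-72) = -9685 - 2592/5 = -51017/5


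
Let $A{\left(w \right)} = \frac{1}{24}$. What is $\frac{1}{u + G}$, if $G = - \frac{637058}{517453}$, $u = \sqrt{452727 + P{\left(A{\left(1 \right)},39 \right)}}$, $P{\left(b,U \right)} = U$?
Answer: $\frac{164823786637}{60615567471347365} + \frac{267757607209 \sqrt{452766}}{121231134942694730} \approx 0.0014889$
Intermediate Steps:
$A{\left(w \right)} = \frac{1}{24}$
$u = \sqrt{452766}$ ($u = \sqrt{452727 + 39} = \sqrt{452766} \approx 672.88$)
$G = - \frac{637058}{517453}$ ($G = \left(-637058\right) \frac{1}{517453} = - \frac{637058}{517453} \approx -1.2311$)
$\frac{1}{u + G} = \frac{1}{\sqrt{452766} - \frac{637058}{517453}} = \frac{1}{- \frac{637058}{517453} + \sqrt{452766}}$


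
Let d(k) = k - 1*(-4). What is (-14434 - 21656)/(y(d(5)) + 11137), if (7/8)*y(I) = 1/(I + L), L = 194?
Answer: -10256778/3165137 ≈ -3.2405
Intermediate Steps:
d(k) = 4 + k (d(k) = k + 4 = 4 + k)
y(I) = 8/(7*(194 + I)) (y(I) = 8/(7*(I + 194)) = 8/(7*(194 + I)))
(-14434 - 21656)/(y(d(5)) + 11137) = (-14434 - 21656)/(8/(7*(194 + (4 + 5))) + 11137) = -36090/(8/(7*(194 + 9)) + 11137) = -36090/((8/7)/203 + 11137) = -36090/((8/7)*(1/203) + 11137) = -36090/(8/1421 + 11137) = -36090/15825685/1421 = -36090*1421/15825685 = -10256778/3165137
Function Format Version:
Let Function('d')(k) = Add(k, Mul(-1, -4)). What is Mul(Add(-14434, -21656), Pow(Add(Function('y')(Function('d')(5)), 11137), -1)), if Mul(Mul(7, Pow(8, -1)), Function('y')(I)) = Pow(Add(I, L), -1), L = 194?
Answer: Rational(-10256778, 3165137) ≈ -3.2405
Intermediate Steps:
Function('d')(k) = Add(4, k) (Function('d')(k) = Add(k, 4) = Add(4, k))
Function('y')(I) = Mul(Rational(8, 7), Pow(Add(194, I), -1)) (Function('y')(I) = Mul(Rational(8, 7), Pow(Add(I, 194), -1)) = Mul(Rational(8, 7), Pow(Add(194, I), -1)))
Mul(Add(-14434, -21656), Pow(Add(Function('y')(Function('d')(5)), 11137), -1)) = Mul(Add(-14434, -21656), Pow(Add(Mul(Rational(8, 7), Pow(Add(194, Add(4, 5)), -1)), 11137), -1)) = Mul(-36090, Pow(Add(Mul(Rational(8, 7), Pow(Add(194, 9), -1)), 11137), -1)) = Mul(-36090, Pow(Add(Mul(Rational(8, 7), Pow(203, -1)), 11137), -1)) = Mul(-36090, Pow(Add(Mul(Rational(8, 7), Rational(1, 203)), 11137), -1)) = Mul(-36090, Pow(Add(Rational(8, 1421), 11137), -1)) = Mul(-36090, Pow(Rational(15825685, 1421), -1)) = Mul(-36090, Rational(1421, 15825685)) = Rational(-10256778, 3165137)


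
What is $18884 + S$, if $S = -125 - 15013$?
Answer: $3746$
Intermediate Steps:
$S = -15138$
$18884 + S = 18884 - 15138 = 3746$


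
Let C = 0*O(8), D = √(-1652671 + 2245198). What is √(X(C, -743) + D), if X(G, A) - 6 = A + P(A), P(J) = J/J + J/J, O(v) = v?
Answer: √(-735 + √592527) ≈ 5.8956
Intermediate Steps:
P(J) = 2 (P(J) = 1 + 1 = 2)
D = √592527 ≈ 769.76
C = 0 (C = 0*8 = 0)
X(G, A) = 8 + A (X(G, A) = 6 + (A + 2) = 6 + (2 + A) = 8 + A)
√(X(C, -743) + D) = √((8 - 743) + √592527) = √(-735 + √592527)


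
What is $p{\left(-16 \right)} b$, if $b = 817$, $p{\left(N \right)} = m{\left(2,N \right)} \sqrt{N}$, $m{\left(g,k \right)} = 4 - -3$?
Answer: $22876 i \approx 22876.0 i$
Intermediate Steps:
$m{\left(g,k \right)} = 7$ ($m{\left(g,k \right)} = 4 + 3 = 7$)
$p{\left(N \right)} = 7 \sqrt{N}$
$p{\left(-16 \right)} b = 7 \sqrt{-16} \cdot 817 = 7 \cdot 4 i 817 = 28 i 817 = 22876 i$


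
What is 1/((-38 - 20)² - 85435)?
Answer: -1/82071 ≈ -1.2185e-5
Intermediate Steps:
1/((-38 - 20)² - 85435) = 1/((-58)² - 85435) = 1/(3364 - 85435) = 1/(-82071) = -1/82071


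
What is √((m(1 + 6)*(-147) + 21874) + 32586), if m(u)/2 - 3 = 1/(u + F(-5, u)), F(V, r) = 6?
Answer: 2*√2262715/13 ≈ 231.42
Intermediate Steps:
m(u) = 6 + 2/(6 + u) (m(u) = 6 + 2/(u + 6) = 6 + 2/(6 + u))
√((m(1 + 6)*(-147) + 21874) + 32586) = √(((2*(19 + 3*(1 + 6))/(6 + (1 + 6)))*(-147) + 21874) + 32586) = √(((2*(19 + 3*7)/(6 + 7))*(-147) + 21874) + 32586) = √(((2*(19 + 21)/13)*(-147) + 21874) + 32586) = √(((2*(1/13)*40)*(-147) + 21874) + 32586) = √(((80/13)*(-147) + 21874) + 32586) = √((-11760/13 + 21874) + 32586) = √(272602/13 + 32586) = √(696220/13) = 2*√2262715/13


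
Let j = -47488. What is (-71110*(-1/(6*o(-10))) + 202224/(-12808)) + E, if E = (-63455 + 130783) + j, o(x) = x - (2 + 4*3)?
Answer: 2228252909/115272 ≈ 19330.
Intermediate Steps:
o(x) = -14 + x (o(x) = x - (2 + 12) = x - 1*14 = x - 14 = -14 + x)
E = 19840 (E = (-63455 + 130783) - 47488 = 67328 - 47488 = 19840)
(-71110*(-1/(6*o(-10))) + 202224/(-12808)) + E = (-71110*(-1/(6*(-14 - 10))) + 202224/(-12808)) + 19840 = (-71110/((-6*(-24))) + 202224*(-1/12808)) + 19840 = (-71110/144 - 25278/1601) + 19840 = (-71110*1/144 - 25278/1601) + 19840 = (-35555/72 - 25278/1601) + 19840 = -58743571/115272 + 19840 = 2228252909/115272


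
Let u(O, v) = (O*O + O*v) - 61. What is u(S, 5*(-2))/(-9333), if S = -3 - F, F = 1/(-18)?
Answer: 7415/3023892 ≈ 0.0024521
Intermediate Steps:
F = -1/18 ≈ -0.055556
S = -53/18 (S = -3 - 1*(-1/18) = -3 + 1/18 = -53/18 ≈ -2.9444)
u(O, v) = -61 + O² + O*v (u(O, v) = (O² + O*v) - 61 = -61 + O² + O*v)
u(S, 5*(-2))/(-9333) = (-61 + (-53/18)² - 265*(-2)/18)/(-9333) = (-61 + 2809/324 - 53/18*(-10))*(-1/9333) = (-61 + 2809/324 + 265/9)*(-1/9333) = -7415/324*(-1/9333) = 7415/3023892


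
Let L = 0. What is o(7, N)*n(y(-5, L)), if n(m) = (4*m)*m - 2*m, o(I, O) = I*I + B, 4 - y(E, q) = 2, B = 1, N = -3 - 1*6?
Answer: 600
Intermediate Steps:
N = -9 (N = -3 - 6 = -9)
y(E, q) = 2 (y(E, q) = 4 - 1*2 = 4 - 2 = 2)
o(I, O) = 1 + I² (o(I, O) = I*I + 1 = I² + 1 = 1 + I²)
n(m) = -2*m + 4*m² (n(m) = 4*m² - 2*m = -2*m + 4*m²)
o(7, N)*n(y(-5, L)) = (1 + 7²)*(2*2*(-1 + 2*2)) = (1 + 49)*(2*2*(-1 + 4)) = 50*(2*2*3) = 50*12 = 600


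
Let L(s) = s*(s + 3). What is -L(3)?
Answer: -18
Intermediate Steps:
L(s) = s*(3 + s)
-L(3) = -3*(3 + 3) = -3*6 = -1*18 = -18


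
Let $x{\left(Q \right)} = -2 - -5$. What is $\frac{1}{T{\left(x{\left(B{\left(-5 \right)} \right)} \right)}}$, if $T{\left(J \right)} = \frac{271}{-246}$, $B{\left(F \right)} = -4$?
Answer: $- \frac{246}{271} \approx -0.90775$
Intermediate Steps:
$x{\left(Q \right)} = 3$ ($x{\left(Q \right)} = -2 + 5 = 3$)
$T{\left(J \right)} = - \frac{271}{246}$ ($T{\left(J \right)} = 271 \left(- \frac{1}{246}\right) = - \frac{271}{246}$)
$\frac{1}{T{\left(x{\left(B{\left(-5 \right)} \right)} \right)}} = \frac{1}{- \frac{271}{246}} = - \frac{246}{271}$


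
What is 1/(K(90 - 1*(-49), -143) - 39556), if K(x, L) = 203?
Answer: -1/39353 ≈ -2.5411e-5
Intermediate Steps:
1/(K(90 - 1*(-49), -143) - 39556) = 1/(203 - 39556) = 1/(-39353) = -1/39353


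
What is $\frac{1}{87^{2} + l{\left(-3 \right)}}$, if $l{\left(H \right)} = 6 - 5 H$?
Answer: $\frac{1}{7590} \approx 0.00013175$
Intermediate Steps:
$\frac{1}{87^{2} + l{\left(-3 \right)}} = \frac{1}{87^{2} + \left(6 - -15\right)} = \frac{1}{7569 + \left(6 + 15\right)} = \frac{1}{7569 + 21} = \frac{1}{7590}$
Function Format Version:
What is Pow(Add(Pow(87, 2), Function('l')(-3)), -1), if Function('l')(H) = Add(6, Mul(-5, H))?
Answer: Rational(1, 7590) ≈ 0.00013175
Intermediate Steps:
Pow(Add(Pow(87, 2), Function('l')(-3)), -1) = Pow(Add(Pow(87, 2), Add(6, Mul(-5, -3))), -1) = Pow(Add(7569, Add(6, 15)), -1) = Pow(Add(7569, 21), -1) = Pow(7590, -1) = Rational(1, 7590)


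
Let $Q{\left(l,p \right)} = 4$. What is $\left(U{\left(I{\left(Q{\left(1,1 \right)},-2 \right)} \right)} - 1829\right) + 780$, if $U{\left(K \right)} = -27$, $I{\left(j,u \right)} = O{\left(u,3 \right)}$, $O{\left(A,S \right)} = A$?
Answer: $-1076$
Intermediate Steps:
$I{\left(j,u \right)} = u$
$\left(U{\left(I{\left(Q{\left(1,1 \right)},-2 \right)} \right)} - 1829\right) + 780 = \left(-27 - 1829\right) + 780 = -1856 + 780 = -1076$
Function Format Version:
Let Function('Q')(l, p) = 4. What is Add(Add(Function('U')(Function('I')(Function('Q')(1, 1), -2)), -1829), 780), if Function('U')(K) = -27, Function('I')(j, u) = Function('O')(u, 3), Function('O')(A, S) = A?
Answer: -1076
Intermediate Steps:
Function('I')(j, u) = u
Add(Add(Function('U')(Function('I')(Function('Q')(1, 1), -2)), -1829), 780) = Add(Add(-27, -1829), 780) = Add(-1856, 780) = -1076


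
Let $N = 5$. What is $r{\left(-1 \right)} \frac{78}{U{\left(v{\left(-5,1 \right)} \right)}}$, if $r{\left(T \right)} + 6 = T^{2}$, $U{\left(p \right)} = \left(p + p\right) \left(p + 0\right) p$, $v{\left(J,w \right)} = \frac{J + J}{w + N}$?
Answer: $\frac{1053}{25} \approx 42.12$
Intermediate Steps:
$v{\left(J,w \right)} = \frac{2 J}{5 + w}$ ($v{\left(J,w \right)} = \frac{J + J}{w + 5} = \frac{2 J}{5 + w}$)
$U{\left(p \right)} = 2 p^{3}$ ($U{\left(p \right)} = 2 p p p = 2 p^{2} p = 2 p^{3}$)
$r{\left(T \right)} = -6 + T^{2}$
$r{\left(-1 \right)} \frac{78}{U{\left(v{\left(-5,1 \right)} \right)}} = \left(-6 + \left(-1\right)^{2}\right) \frac{78}{2 \left(2 \left(-5\right) \frac{1}{5 + 1}\right)^{3}} = \left(-6 + 1\right) \frac{78}{2 \left(2 \left(-5\right) \frac{1}{6}\right)^{3}} = - 5 \frac{78}{2 \left(2 \left(-5\right) \frac{1}{6}\right)^{3}} = - 5 \frac{78}{2 \left(- \frac{5}{3}\right)^{3}} = - 5 \frac{78}{2 \left(- \frac{125}{27}\right)} = - 5 \frac{78}{- \frac{250}{27}} = - 5 \cdot 78 \left(- \frac{27}{250}\right) = \left(-5\right) \left(- \frac{1053}{125}\right) = \frac{1053}{25}$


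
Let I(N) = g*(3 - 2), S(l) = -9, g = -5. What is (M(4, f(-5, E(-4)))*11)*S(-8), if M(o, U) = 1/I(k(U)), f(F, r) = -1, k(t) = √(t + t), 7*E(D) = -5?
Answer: 99/5 ≈ 19.800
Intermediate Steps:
E(D) = -5/7 (E(D) = (⅐)*(-5) = -5/7)
k(t) = √2*√t (k(t) = √(2*t) = √2*√t)
I(N) = -5 (I(N) = -5*(3 - 2) = -5*1 = -5)
M(o, U) = -⅕ (M(o, U) = 1/(-5) = -⅕)
(M(4, f(-5, E(-4)))*11)*S(-8) = -⅕*11*(-9) = -11/5*(-9) = 99/5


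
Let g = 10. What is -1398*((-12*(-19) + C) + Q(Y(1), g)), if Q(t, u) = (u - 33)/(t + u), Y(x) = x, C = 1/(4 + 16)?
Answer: -34747989/110 ≈ -3.1589e+5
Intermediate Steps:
C = 1/20 ≈ 0.050000
Q(t, u) = (-33 + u)/(t + u)
-1398*((-12*(-19) + C) + Q(Y(1), g)) = -1398*((-12*(-19) + 1/20) + (-33 + 10)/(1 + 10)) = -1398*((228 + 1/20) - 23/11) = -1398*(4561/20 + (1/11)*(-23)) = -1398*(4561/20 - 23/11) = -1398*49711/220 = -34747989/110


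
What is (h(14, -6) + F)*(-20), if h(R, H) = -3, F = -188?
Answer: 3820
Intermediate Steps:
(h(14, -6) + F)*(-20) = (-3 - 188)*(-20) = -191*(-20) = 3820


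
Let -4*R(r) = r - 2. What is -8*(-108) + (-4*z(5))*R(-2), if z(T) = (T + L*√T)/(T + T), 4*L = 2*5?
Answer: 862 - √5 ≈ 859.76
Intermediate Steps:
L = 5/2 (L = (2*5)/4 = (¼)*10 = 5/2 ≈ 2.5000)
z(T) = (T + 5*√T/2)/(2*T) (z(T) = (T + 5*√T/2)/(T + T) = (T + 5*√T/2)/((2*T)) = (T + 5*√T/2)*(1/(2*T)) = (T + 5*√T/2)/(2*T))
R(r) = ½ - r/4 (R(r) = -(r - 2)/4 = -(-2 + r)/4 = ½ - r/4)
-8*(-108) + (-4*z(5))*R(-2) = -8*(-108) + (-4*(½ + 5/(4*√5)))*(½ - ¼*(-2)) = 864 + (-4*(½ + 5*(√5/5)/4))*(½ + ½) = 864 - 4*(½ + √5/4)*1 = 864 + (-2 - √5)*1 = 864 + (-2 - √5) = 862 - √5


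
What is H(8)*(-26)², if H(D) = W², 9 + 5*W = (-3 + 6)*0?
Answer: 54756/25 ≈ 2190.2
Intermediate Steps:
W = -9/5 (W = -9/5 + ((-3 + 6)*0)/5 = -9/5 + (3*0)/5 = -9/5 + (⅕)*0 = -9/5 + 0 = -9/5 ≈ -1.8000)
H(D) = 81/25 (H(D) = (-9/5)² = 81/25)
H(8)*(-26)² = (81/25)*(-26)² = (81/25)*676 = 54756/25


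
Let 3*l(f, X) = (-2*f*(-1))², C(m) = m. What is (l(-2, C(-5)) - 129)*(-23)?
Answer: 8533/3 ≈ 2844.3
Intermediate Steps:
l(f, X) = 4*f²/3 (l(f, X) = (-2*f*(-1))²/3 = (-(-2)*f)²/3 = (2*f)²/3 = (4*f²)/3 = 4*f²/3)
(l(-2, C(-5)) - 129)*(-23) = ((4/3)*(-2)² - 129)*(-23) = ((4/3)*4 - 129)*(-23) = (16/3 - 129)*(-23) = -371/3*(-23) = 8533/3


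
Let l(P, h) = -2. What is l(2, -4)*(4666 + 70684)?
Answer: -150700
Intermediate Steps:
l(2, -4)*(4666 + 70684) = -2*(4666 + 70684) = -2*75350 = -150700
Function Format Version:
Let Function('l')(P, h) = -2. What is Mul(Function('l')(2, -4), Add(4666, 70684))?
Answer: -150700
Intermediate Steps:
Mul(Function('l')(2, -4), Add(4666, 70684)) = Mul(-2, Add(4666, 70684)) = Mul(-2, 75350) = -150700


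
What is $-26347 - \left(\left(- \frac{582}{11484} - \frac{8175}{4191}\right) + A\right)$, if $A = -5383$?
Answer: $- \frac{5095400723}{243078} \approx -20962.0$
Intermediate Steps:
$-26347 - \left(\left(- \frac{582}{11484} - \frac{8175}{4191}\right) + A\right) = -26347 - \left(\left(- \frac{582}{11484} - \frac{8175}{4191}\right) - 5383\right) = -26347 - \left(\left(\left(-582\right) \frac{1}{11484} - \frac{2725}{1397}\right) - 5383\right) = -26347 - \left(\left(- \frac{97}{1914} - \frac{2725}{1397}\right) - 5383\right) = -26347 - \left(- \frac{486469}{243078} - 5383\right) = -26347 - - \frac{1308975343}{243078} = -26347 + \frac{1308975343}{243078} = - \frac{5095400723}{243078}$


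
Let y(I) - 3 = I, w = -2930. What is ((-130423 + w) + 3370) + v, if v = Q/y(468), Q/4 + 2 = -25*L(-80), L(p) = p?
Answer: -20404667/157 ≈ -1.2997e+5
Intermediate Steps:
y(I) = 3 + I
Q = 7992 (Q = -8 + 4*(-25*(-80)) = -8 + 4*2000 = -8 + 8000 = 7992)
v = 2664/157 (v = 7992/(3 + 468) = 7992/471 = 7992*(1/471) = 2664/157 ≈ 16.968)
((-130423 + w) + 3370) + v = ((-130423 - 2930) + 3370) + 2664/157 = (-133353 + 3370) + 2664/157 = -129983 + 2664/157 = -20404667/157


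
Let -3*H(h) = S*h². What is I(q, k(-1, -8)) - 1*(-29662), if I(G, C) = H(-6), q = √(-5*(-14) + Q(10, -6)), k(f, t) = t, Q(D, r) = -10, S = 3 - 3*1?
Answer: 29662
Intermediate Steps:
S = 0 (S = 3 - 3 = 0)
H(h) = 0 (H(h) = -0*h² = -⅓*0 = 0)
q = 2*√15 (q = √(-5*(-14) - 10) = √(70 - 10) = √60 = 2*√15 ≈ 7.7460)
I(G, C) = 0
I(q, k(-1, -8)) - 1*(-29662) = 0 - 1*(-29662) = 0 + 29662 = 29662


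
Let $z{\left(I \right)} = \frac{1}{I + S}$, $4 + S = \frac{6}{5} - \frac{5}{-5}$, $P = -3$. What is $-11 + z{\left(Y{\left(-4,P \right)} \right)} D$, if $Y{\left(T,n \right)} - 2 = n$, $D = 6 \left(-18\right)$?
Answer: $\frac{193}{7} \approx 27.571$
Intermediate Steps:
$D = -108$
$Y{\left(T,n \right)} = 2 + n$
$S = - \frac{9}{5}$ ($S = -4 + \left(\frac{6}{5} - \frac{5}{-5}\right) = -4 + \left(6 \cdot \frac{1}{5} - -1\right) = -4 + \left(\frac{6}{5} + 1\right) = -4 + \frac{11}{5} = - \frac{9}{5} \approx -1.8$)
$z{\left(I \right)} = \frac{1}{- \frac{9}{5} + I}$ ($z{\left(I \right)} = \frac{1}{I - \frac{9}{5}} = \frac{1}{- \frac{9}{5} + I}$)
$-11 + z{\left(Y{\left(-4,P \right)} \right)} D = -11 + \frac{5}{-9 + 5 \left(2 - 3\right)} \left(-108\right) = -11 + \frac{5}{-9 + 5 \left(-1\right)} \left(-108\right) = -11 + \frac{5}{-9 - 5} \left(-108\right) = -11 + \frac{5}{-14} \left(-108\right) = -11 + 5 \left(- \frac{1}{14}\right) \left(-108\right) = -11 - - \frac{270}{7} = -11 + \frac{270}{7} = \frac{193}{7}$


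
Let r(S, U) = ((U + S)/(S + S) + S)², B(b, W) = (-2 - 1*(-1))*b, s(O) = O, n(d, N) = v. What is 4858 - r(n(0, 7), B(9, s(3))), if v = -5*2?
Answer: 1910439/400 ≈ 4776.1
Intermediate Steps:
v = -10
n(d, N) = -10
B(b, W) = -b (B(b, W) = (-2 + 1)*b = -b)
r(S, U) = (S + (S + U)/(2*S))² (r(S, U) = ((S + U)/((2*S)) + S)² = ((S + U)*(1/(2*S)) + S)² = ((S + U)/(2*S) + S)² = (S + (S + U)/(2*S))²)
4858 - r(n(0, 7), B(9, s(3))) = 4858 - (-10 - 1*9 + 2*(-10)²)²/(4*(-10)²) = 4858 - (-10 - 9 + 2*100)²/(4*100) = 4858 - (-10 - 9 + 200)²/(4*100) = 4858 - 181²/(4*100) = 4858 - 32761/(4*100) = 4858 - 1*32761/400 = 4858 - 32761/400 = 1910439/400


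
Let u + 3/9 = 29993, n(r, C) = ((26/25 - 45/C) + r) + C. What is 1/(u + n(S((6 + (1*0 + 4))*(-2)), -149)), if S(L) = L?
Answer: 11175/333294472 ≈ 3.3529e-5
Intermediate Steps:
n(r, C) = 26/25 + C + r - 45/C (n(r, C) = ((26*(1/25) - 45/C) + r) + C = ((26/25 - 45/C) + r) + C = (26/25 + r - 45/C) + C = 26/25 + C + r - 45/C)
u = 89978/3 (u = -1/3 + 29993 = 89978/3 ≈ 29993.)
1/(u + n(S((6 + (1*0 + 4))*(-2)), -149)) = 1/(89978/3 + (26/25 - 149 + (6 + (1*0 + 4))*(-2) - 45/(-149))) = 1/(89978/3 + (26/25 - 149 + (6 + (0 + 4))*(-2) - 45*(-1/149))) = 1/(89978/3 + (26/25 - 149 + (6 + 4)*(-2) + 45/149)) = 1/(89978/3 + (26/25 - 149 + 10*(-2) + 45/149)) = 1/(89978/3 + (26/25 - 149 - 20 + 45/149)) = 1/(89978/3 - 624526/3725) = 1/(333294472/11175) = 11175/333294472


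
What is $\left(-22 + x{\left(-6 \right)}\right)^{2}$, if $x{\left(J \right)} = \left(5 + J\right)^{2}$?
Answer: $441$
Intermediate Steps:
$\left(-22 + x{\left(-6 \right)}\right)^{2} = \left(-22 + \left(5 - 6\right)^{2}\right)^{2} = \left(-22 + \left(-1\right)^{2}\right)^{2} = \left(-22 + 1\right)^{2} = \left(-21\right)^{2} = 441$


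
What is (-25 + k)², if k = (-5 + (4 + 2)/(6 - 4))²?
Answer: 441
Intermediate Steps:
k = 4 (k = (-5 + 6/2)² = (-5 + 6*(½))² = (-5 + 3)² = (-2)² = 4)
(-25 + k)² = (-25 + 4)² = (-21)² = 441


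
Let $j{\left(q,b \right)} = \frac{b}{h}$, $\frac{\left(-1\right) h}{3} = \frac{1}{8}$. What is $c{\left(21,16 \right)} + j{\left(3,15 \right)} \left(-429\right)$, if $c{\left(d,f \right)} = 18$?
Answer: $17178$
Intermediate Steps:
$h = - \frac{3}{8} \approx -0.375$
$j{\left(q,b \right)} = - \frac{8 b}{3}$ ($j{\left(q,b \right)} = \frac{b}{- \frac{3}{8}} = b \left(- \frac{8}{3}\right) = - \frac{8 b}{3}$)
$c{\left(21,16 \right)} + j{\left(3,15 \right)} \left(-429\right) = 18 + \left(- \frac{8}{3}\right) 15 \left(-429\right) = 18 - -17160 = 18 + 17160 = 17178$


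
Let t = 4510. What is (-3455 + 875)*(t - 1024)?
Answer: -8993880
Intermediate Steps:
(-3455 + 875)*(t - 1024) = (-3455 + 875)*(4510 - 1024) = -2580*3486 = -8993880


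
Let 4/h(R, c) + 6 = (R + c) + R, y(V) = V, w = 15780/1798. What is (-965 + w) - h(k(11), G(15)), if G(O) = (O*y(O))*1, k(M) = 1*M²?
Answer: -396299941/414439 ≈ -956.23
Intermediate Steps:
w = 7890/899 (w = 15780*(1/1798) = 7890/899 ≈ 8.7764)
k(M) = M²
G(O) = O² (G(O) = (O*O)*1 = O²*1 = O²)
h(R, c) = 4/(-6 + c + 2*R) (h(R, c) = 4/(-6 + ((R + c) + R)) = 4/(-6 + (c + 2*R)) = 4/(-6 + c + 2*R))
(-965 + w) - h(k(11), G(15)) = (-965 + 7890/899) - 4/(-6 + 15² + 2*11²) = -859645/899 - 4/(-6 + 225 + 2*121) = -859645/899 - 4/(-6 + 225 + 242) = -859645/899 - 4/461 = -396299941/414439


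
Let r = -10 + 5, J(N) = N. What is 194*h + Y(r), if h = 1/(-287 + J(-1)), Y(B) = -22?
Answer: -3265/144 ≈ -22.674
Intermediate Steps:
r = -5
h = -1/288 (h = 1/(-287 - 1) = 1/(-288) = -1/288 ≈ -0.0034722)
194*h + Y(r) = 194*(-1/288) - 22 = -97/144 - 22 = -3265/144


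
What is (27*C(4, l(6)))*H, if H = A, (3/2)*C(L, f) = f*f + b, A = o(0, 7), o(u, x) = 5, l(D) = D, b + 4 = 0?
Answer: 2880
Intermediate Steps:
b = -4 (b = -4 + 0 = -4)
A = 5
C(L, f) = -8/3 + 2*f²/3 (C(L, f) = 2*(f*f - 4)/3 = 2*(f² - 4)/3 = 2*(-4 + f²)/3 = -8/3 + 2*f²/3)
H = 5
(27*C(4, l(6)))*H = (27*(-8/3 + (⅔)*6²))*5 = (27*(-8/3 + (⅔)*36))*5 = (27*(-8/3 + 24))*5 = (27*(64/3))*5 = 576*5 = 2880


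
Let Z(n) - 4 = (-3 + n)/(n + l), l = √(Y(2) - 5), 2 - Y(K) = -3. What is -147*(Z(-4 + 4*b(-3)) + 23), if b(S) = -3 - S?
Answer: -16905/4 ≈ -4226.3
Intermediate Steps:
Y(K) = 5 (Y(K) = 2 - 1*(-3) = 2 + 3 = 5)
l = 0 (l = √(5 - 5) = √0 = 0)
Z(n) = 4 + (-3 + n)/n (Z(n) = 4 + (-3 + n)/(n + 0) = 4 + (-3 + n)/n)
-147*(Z(-4 + 4*b(-3)) + 23) = -147*((5 - 3/(-4 + 4*(-3 - 1*(-3)))) + 23) = -147*((5 - 3/(-4 + 4*(-3 + 3))) + 23) = -147*((5 - 3/(-4 + 4*0)) + 23) = -147*((5 - 3/(-4 + 0)) + 23) = -147*((5 - 3/(-4)) + 23) = -147*((5 - 3*(-¼)) + 23) = -147*((5 + ¾) + 23) = -147*(23/4 + 23) = -147*115/4 = -16905/4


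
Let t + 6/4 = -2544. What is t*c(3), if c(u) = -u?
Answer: 15273/2 ≈ 7636.5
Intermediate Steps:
t = -5091/2 (t = -3/2 - 2544 = -5091/2 ≈ -2545.5)
t*c(3) = -(-5091)*3/2 = -5091/2*(-3) = 15273/2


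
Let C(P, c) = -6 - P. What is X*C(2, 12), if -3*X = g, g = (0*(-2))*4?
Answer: 0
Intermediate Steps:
g = 0 (g = 0*4 = 0)
X = 0 (X = -⅓*0 = 0)
X*C(2, 12) = 0*(-6 - 1*2) = 0*(-6 - 2) = 0*(-8) = 0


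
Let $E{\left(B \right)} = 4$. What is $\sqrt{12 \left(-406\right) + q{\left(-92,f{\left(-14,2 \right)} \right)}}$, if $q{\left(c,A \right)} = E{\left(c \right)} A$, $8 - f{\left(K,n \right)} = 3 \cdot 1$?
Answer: $2 i \sqrt{1213} \approx 69.656 i$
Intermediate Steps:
$f{\left(K,n \right)} = 5$ ($f{\left(K,n \right)} = 8 - 3 \cdot 1 = 8 - 3 = 5$)
$q{\left(c,A \right)} = 4 A$
$\sqrt{12 \left(-406\right) + q{\left(-92,f{\left(-14,2 \right)} \right)}} = \sqrt{12 \left(-406\right) + 4 \cdot 5} = \sqrt{-4872 + 20} = \sqrt{-4852} = 2 i \sqrt{1213}$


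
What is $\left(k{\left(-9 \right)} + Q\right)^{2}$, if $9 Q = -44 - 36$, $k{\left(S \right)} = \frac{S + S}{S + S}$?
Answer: $\frac{5041}{81} \approx 62.235$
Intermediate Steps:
$k{\left(S \right)} = 1$ ($k{\left(S \right)} = \frac{2 S}{2 S} = 2 S \frac{1}{2 S} = 1$)
$Q = - \frac{80}{9}$ ($Q = \frac{-44 - 36}{9} = \frac{1}{9} \left(-80\right) = - \frac{80}{9} \approx -8.8889$)
$\left(k{\left(-9 \right)} + Q\right)^{2} = \left(1 - \frac{80}{9}\right)^{2} = \left(- \frac{71}{9}\right)^{2} = \frac{5041}{81}$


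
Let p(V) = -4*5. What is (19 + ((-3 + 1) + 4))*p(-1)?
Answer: -420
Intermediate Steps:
p(V) = -20
(19 + ((-3 + 1) + 4))*p(-1) = (19 + ((-3 + 1) + 4))*(-20) = (19 + (-2 + 4))*(-20) = (19 + 2)*(-20) = 21*(-20) = -420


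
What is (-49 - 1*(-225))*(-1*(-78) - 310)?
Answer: -40832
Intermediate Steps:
(-49 - 1*(-225))*(-1*(-78) - 310) = (-49 + 225)*(78 - 310) = 176*(-232) = -40832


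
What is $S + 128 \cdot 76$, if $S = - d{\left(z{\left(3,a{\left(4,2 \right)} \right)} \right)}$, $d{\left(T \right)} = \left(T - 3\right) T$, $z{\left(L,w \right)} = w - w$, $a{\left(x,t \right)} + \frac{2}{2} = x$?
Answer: $9728$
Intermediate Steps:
$a{\left(x,t \right)} = -1 + x$
$z{\left(L,w \right)} = 0$
$d{\left(T \right)} = T \left(-3 + T\right)$ ($d{\left(T \right)} = \left(-3 + T\right) T = T \left(-3 + T\right)$)
$S = 0$ ($S = - 0 \left(-3 + 0\right) = - 0 \left(-3\right) = \left(-1\right) 0 = 0$)
$S + 128 \cdot 76 = 0 + 128 \cdot 76 = 0 + 9728 = 9728$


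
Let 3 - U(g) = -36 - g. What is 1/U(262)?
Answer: 1/301 ≈ 0.0033223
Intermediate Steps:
U(g) = 39 + g (U(g) = 3 - (-36 - g) = 3 + (36 + g) = 39 + g)
1/U(262) = 1/(39 + 262) = 1/301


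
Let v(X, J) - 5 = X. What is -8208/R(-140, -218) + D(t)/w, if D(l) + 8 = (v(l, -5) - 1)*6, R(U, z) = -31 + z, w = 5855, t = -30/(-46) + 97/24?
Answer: 1474110989/44708780 ≈ 32.971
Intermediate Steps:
v(X, J) = 5 + X
t = 2591/552 (t = -30*(-1/46) + 97*(1/24) = 15/23 + 97/24 = 2591/552 ≈ 4.6938)
D(l) = 16 + 6*l (D(l) = -8 + ((5 + l) - 1)*6 = -8 + (4 + l)*6 = -8 + (24 + 6*l) = 16 + 6*l)
-8208/R(-140, -218) + D(t)/w = -8208/(-31 - 218) + (16 + 6*(2591/552))/5855 = -8208/(-249) + (16 + 2591/92)*(1/5855) = -8208*(-1/249) + (4063/92)*(1/5855) = 2736/83 + 4063/538660 = 1474110989/44708780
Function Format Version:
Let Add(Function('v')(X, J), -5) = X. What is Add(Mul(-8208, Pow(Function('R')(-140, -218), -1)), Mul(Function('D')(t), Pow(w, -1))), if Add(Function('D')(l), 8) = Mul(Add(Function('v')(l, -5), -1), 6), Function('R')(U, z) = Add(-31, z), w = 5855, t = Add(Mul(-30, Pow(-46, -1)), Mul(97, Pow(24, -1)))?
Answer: Rational(1474110989, 44708780) ≈ 32.971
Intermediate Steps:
Function('v')(X, J) = Add(5, X)
t = Rational(2591, 552) (t = Add(Mul(-30, Rational(-1, 46)), Mul(97, Rational(1, 24))) = Add(Rational(15, 23), Rational(97, 24)) = Rational(2591, 552) ≈ 4.6938)
Function('D')(l) = Add(16, Mul(6, l)) (Function('D')(l) = Add(-8, Mul(Add(Add(5, l), -1), 6)) = Add(-8, Mul(Add(4, l), 6)) = Add(-8, Add(24, Mul(6, l))) = Add(16, Mul(6, l)))
Add(Mul(-8208, Pow(Function('R')(-140, -218), -1)), Mul(Function('D')(t), Pow(w, -1))) = Add(Mul(-8208, Pow(Add(-31, -218), -1)), Mul(Add(16, Mul(6, Rational(2591, 552))), Pow(5855, -1))) = Add(Mul(-8208, Pow(-249, -1)), Mul(Add(16, Rational(2591, 92)), Rational(1, 5855))) = Add(Mul(-8208, Rational(-1, 249)), Mul(Rational(4063, 92), Rational(1, 5855))) = Add(Rational(2736, 83), Rational(4063, 538660)) = Rational(1474110989, 44708780)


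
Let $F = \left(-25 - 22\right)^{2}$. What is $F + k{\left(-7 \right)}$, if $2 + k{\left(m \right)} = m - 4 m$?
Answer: $2228$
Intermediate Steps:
$k{\left(m \right)} = -2 - 3 m$ ($k{\left(m \right)} = -2 + \left(m - 4 m\right) = -2 - 3 m$)
$F = 2209$ ($F = \left(-47\right)^{2} = 2209$)
$F + k{\left(-7 \right)} = 2209 - -19 = 2209 + \left(-2 + 21\right) = 2209 + 19 = 2228$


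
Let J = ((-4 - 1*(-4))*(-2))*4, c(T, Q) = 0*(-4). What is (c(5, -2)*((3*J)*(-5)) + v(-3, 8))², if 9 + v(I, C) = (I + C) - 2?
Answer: 36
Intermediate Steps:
c(T, Q) = 0
J = 0 (J = ((-4 + 4)*(-2))*4 = (0*(-2))*4 = 0*4 = 0)
v(I, C) = -11 + C + I (v(I, C) = -9 + ((I + C) - 2) = -9 + ((C + I) - 2) = -9 + (-2 + C + I) = -11 + C + I)
(c(5, -2)*((3*J)*(-5)) + v(-3, 8))² = (0*((3*0)*(-5)) + (-11 + 8 - 3))² = (0*(0*(-5)) - 6)² = (0*0 - 6)² = (0 - 6)² = (-6)² = 36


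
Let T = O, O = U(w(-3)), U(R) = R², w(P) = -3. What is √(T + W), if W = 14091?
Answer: 10*√141 ≈ 118.74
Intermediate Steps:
O = 9 (O = (-3)² = 9)
T = 9
√(T + W) = √(9 + 14091) = √14100 = 10*√141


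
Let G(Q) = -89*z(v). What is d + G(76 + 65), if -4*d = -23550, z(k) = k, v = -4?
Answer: 12487/2 ≈ 6243.5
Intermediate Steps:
d = 11775/2 (d = -¼*(-23550) = 11775/2 ≈ 5887.5)
G(Q) = 356 (G(Q) = -89*(-4) = 356)
d + G(76 + 65) = 11775/2 + 356 = 12487/2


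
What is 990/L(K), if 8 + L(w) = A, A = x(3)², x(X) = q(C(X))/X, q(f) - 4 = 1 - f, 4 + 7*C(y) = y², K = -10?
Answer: -24255/146 ≈ -166.13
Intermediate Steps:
C(y) = -4/7 + y²/7
q(f) = 5 - f (q(f) = 4 + (1 - f) = 5 - f)
x(X) = (39/7 - X²/7)/X (x(X) = (5 - (-4/7 + X²/7))/X = (5 + (4/7 - X²/7))/X = (39/7 - X²/7)/X)
A = 100/49 (A = ((⅐)*(39 - 1*3²)/3)² = ((⅐)*(⅓)*(39 - 1*9))² = ((⅐)*(⅓)*(39 - 9))² = ((⅐)*(⅓)*30)² = (10/7)² = 100/49 ≈ 2.0408)
L(w) = -292/49 (L(w) = -8 + 100/49 = -292/49)
990/L(K) = 990/(-292/49) = 990*(-49/292) = -24255/146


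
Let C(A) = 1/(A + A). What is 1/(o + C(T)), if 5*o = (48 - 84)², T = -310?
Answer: 620/160703 ≈ 0.0038580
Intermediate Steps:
C(A) = 1/(2*A)
o = 1296/5 (o = (48 - 84)²/5 = (⅕)*(-36)² = (⅕)*1296 = 1296/5 ≈ 259.20)
1/(o + C(T)) = 1/(1296/5 + (½)/(-310)) = 1/(1296/5 + (½)*(-1/310)) = 1/(1296/5 - 1/620) = 1/(160703/620) = 620/160703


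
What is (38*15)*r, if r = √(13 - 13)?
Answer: 0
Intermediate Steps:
r = 0 (r = √0 = 0)
(38*15)*r = (38*15)*0 = 570*0 = 0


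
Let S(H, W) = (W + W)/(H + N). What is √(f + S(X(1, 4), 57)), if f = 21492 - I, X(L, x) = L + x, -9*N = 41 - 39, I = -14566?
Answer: 4*√4169710/43 ≈ 189.95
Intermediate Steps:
N = -2/9 (N = -(41 - 39)/9 = -⅑*2 = -2/9 ≈ -0.22222)
S(H, W) = 2*W/(-2/9 + H) (S(H, W) = (W + W)/(H - 2/9) = (2*W)/(-2/9 + H) = 2*W/(-2/9 + H))
f = 36058 (f = 21492 - 1*(-14566) = 21492 + 14566 = 36058)
√(f + S(X(1, 4), 57)) = √(36058 + 18*57/(-2 + 9*(1 + 4))) = √(36058 + 18*57/(-2 + 9*5)) = √(36058 + 18*57/(-2 + 45)) = √(36058 + 18*57/43) = √(36058 + 18*57*(1/43)) = √(36058 + 1026/43) = √(1551520/43) = 4*√4169710/43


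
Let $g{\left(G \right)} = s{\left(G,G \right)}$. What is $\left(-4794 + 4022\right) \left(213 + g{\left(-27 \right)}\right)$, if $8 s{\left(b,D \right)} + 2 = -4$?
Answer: $-163857$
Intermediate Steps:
$s{\left(b,D \right)} = - \frac{3}{4}$ ($s{\left(b,D \right)} = - \frac{1}{4} + \frac{1}{8} \left(-4\right) = - \frac{1}{4} - \frac{1}{2} = - \frac{3}{4}$)
$g{\left(G \right)} = - \frac{3}{4}$
$\left(-4794 + 4022\right) \left(213 + g{\left(-27 \right)}\right) = \left(-4794 + 4022\right) \left(213 - \frac{3}{4}\right) = \left(-772\right) \frac{849}{4} = -163857$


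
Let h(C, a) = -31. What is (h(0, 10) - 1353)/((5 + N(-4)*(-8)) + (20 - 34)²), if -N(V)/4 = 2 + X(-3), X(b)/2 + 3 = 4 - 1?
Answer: -1384/265 ≈ -5.2226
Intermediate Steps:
X(b) = 0 (X(b) = -6 + 2*(4 - 1) = -6 + 2*3 = -6 + 6 = 0)
N(V) = -8 (N(V) = -4*(2 + 0) = -4*2 = -8)
(h(0, 10) - 1353)/((5 + N(-4)*(-8)) + (20 - 34)²) = (-31 - 1353)/((5 - 8*(-8)) + (20 - 34)²) = -1384/((5 + 64) + (-14)²) = -1384/(69 + 196) = -1384/265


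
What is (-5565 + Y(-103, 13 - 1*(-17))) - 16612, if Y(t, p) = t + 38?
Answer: -22242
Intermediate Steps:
Y(t, p) = 38 + t
(-5565 + Y(-103, 13 - 1*(-17))) - 16612 = (-5565 + (38 - 103)) - 16612 = (-5565 - 65) - 16612 = -5630 - 16612 = -22242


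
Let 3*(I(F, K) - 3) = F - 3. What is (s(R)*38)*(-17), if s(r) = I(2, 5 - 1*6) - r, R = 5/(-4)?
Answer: -15181/6 ≈ -2530.2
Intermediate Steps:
I(F, K) = 2 + F/3 (I(F, K) = 3 + (F - 3)/3 = 3 + (-3 + F)/3 = 3 + (-1 + F/3) = 2 + F/3)
R = -5/4 (R = 5*(-¼) = -5/4 ≈ -1.2500)
s(r) = 8/3 - r (s(r) = (2 + (⅓)*2) - r = (2 + ⅔) - r = 8/3 - r)
(s(R)*38)*(-17) = ((8/3 - 1*(-5/4))*38)*(-17) = ((8/3 + 5/4)*38)*(-17) = ((47/12)*38)*(-17) = (893/6)*(-17) = -15181/6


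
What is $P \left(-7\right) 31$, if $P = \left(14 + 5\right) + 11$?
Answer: $-6510$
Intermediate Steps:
$P = 30$ ($P = 19 + 11 = 30$)
$P \left(-7\right) 31 = 30 \left(-7\right) 31 = \left(-210\right) 31 = -6510$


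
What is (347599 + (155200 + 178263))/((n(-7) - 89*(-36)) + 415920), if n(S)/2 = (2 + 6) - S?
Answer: 340531/209577 ≈ 1.6248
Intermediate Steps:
n(S) = 16 - 2*S (n(S) = 2*((2 + 6) - S) = 2*(8 - S) = 16 - 2*S)
(347599 + (155200 + 178263))/((n(-7) - 89*(-36)) + 415920) = (347599 + (155200 + 178263))/(((16 - 2*(-7)) - 89*(-36)) + 415920) = (347599 + 333463)/(((16 + 14) + 3204) + 415920) = 681062/((30 + 3204) + 415920) = 681062/(3234 + 415920) = 681062/419154 = 681062*(1/419154) = 340531/209577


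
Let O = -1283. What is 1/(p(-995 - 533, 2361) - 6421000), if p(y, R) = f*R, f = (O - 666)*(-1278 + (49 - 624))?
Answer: 1/8520323417 ≈ 1.1737e-10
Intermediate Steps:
f = 3611497 (f = (-1283 - 666)*(-1278 + (49 - 624)) = -1949*(-1278 - 575) = -1949*(-1853) = 3611497)
p(y, R) = 3611497*R
1/(p(-995 - 533, 2361) - 6421000) = 1/(3611497*2361 - 6421000) = 1/(8526744417 - 6421000) = 1/8520323417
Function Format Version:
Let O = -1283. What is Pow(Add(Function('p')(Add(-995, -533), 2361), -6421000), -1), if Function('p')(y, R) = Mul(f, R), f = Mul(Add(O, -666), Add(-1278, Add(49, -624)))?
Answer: Rational(1, 8520323417) ≈ 1.1737e-10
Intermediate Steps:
f = 3611497 (f = Mul(Add(-1283, -666), Add(-1278, Add(49, -624))) = Mul(-1949, Add(-1278, -575)) = Mul(-1949, -1853) = 3611497)
Function('p')(y, R) = Mul(3611497, R)
Pow(Add(Function('p')(Add(-995, -533), 2361), -6421000), -1) = Pow(Add(Mul(3611497, 2361), -6421000), -1) = Pow(Add(8526744417, -6421000), -1) = Pow(8520323417, -1) = Rational(1, 8520323417)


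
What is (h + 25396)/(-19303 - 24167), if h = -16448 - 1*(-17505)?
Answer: -3779/6210 ≈ -0.60853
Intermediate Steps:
h = 1057 (h = -16448 + 17505 = 1057)
(h + 25396)/(-19303 - 24167) = (1057 + 25396)/(-19303 - 24167) = 26453/(-43470) = 26453*(-1/43470) = -3779/6210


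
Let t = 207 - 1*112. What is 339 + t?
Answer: 434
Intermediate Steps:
t = 95 (t = 207 - 112 = 95)
339 + t = 339 + 95 = 434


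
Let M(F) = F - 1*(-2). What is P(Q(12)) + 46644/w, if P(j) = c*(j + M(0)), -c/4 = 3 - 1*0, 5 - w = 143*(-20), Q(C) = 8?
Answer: -99052/955 ≈ -103.72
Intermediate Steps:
w = 2865 (w = 5 - 143*(-20) = 5 - 1*(-2860) = 5 + 2860 = 2865)
M(F) = 2 + F (M(F) = F + 2 = 2 + F)
c = -12 (c = -4*(3 - 1*0) = -4*(3 + 0) = -4*3 = -12)
P(j) = -24 - 12*j (P(j) = -12*(j + (2 + 0)) = -12*(j + 2) = -12*(2 + j) = -24 - 12*j)
P(Q(12)) + 46644/w = (-24 - 12*8) + 46644/2865 = (-24 - 96) + 46644*(1/2865) = -120 + 15548/955 = -99052/955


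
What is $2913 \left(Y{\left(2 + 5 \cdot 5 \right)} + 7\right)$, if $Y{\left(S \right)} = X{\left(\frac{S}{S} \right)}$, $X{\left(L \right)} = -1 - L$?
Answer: $14565$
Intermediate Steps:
$Y{\left(S \right)} = -2$ ($Y{\left(S \right)} = -1 - \frac{S}{S} = -1 - 1 = -2$)
$2913 \left(Y{\left(2 + 5 \cdot 5 \right)} + 7\right) = 2913 \left(-2 + 7\right) = 2913 \cdot 5 = 14565$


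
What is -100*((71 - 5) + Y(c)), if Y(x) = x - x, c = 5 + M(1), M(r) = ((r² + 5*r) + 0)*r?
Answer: -6600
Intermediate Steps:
M(r) = r*(r² + 5*r) (M(r) = (r² + 5*r)*r = r*(r² + 5*r))
c = 11 (c = 5 + 1²*(5 + 1) = 5 + 1*6 = 5 + 6 = 11)
Y(x) = 0
-100*((71 - 5) + Y(c)) = -100*((71 - 5) + 0) = -100*(66 + 0) = -100*66 = -6600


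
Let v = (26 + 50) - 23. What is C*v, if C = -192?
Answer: -10176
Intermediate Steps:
v = 53 (v = 76 - 23 = 53)
C*v = -192*53 = -10176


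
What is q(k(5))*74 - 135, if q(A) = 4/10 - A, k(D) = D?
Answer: -2377/5 ≈ -475.40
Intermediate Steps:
q(A) = ⅖ - A (q(A) = 4*(⅒) - A = ⅖ - A)
q(k(5))*74 - 135 = (⅖ - 1*5)*74 - 135 = (⅖ - 5)*74 - 135 = -23/5*74 - 135 = -1702/5 - 135 = -2377/5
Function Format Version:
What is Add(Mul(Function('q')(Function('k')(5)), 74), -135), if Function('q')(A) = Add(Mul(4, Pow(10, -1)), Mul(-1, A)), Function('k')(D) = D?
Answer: Rational(-2377, 5) ≈ -475.40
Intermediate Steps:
Function('q')(A) = Add(Rational(2, 5), Mul(-1, A)) (Function('q')(A) = Add(Mul(4, Rational(1, 10)), Mul(-1, A)) = Add(Rational(2, 5), Mul(-1, A)))
Add(Mul(Function('q')(Function('k')(5)), 74), -135) = Add(Mul(Add(Rational(2, 5), Mul(-1, 5)), 74), -135) = Add(Mul(Add(Rational(2, 5), -5), 74), -135) = Add(Mul(Rational(-23, 5), 74), -135) = Add(Rational(-1702, 5), -135) = Rational(-2377, 5)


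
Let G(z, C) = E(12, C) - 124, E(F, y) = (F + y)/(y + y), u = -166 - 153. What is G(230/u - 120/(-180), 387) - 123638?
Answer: -31930463/258 ≈ -1.2376e+5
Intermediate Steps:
u = -319
E(F, y) = (F + y)/(2*y) (E(F, y) = (F + y)/((2*y)) = (F + y)*(1/(2*y)) = (F + y)/(2*y))
G(z, C) = -124 + (12 + C)/(2*C) (G(z, C) = (12 + C)/(2*C) - 124 = -124 + (12 + C)/(2*C))
G(230/u - 120/(-180), 387) - 123638 = (-247/2 + 6/387) - 123638 = (-247/2 + 6*(1/387)) - 123638 = (-247/2 + 2/129) - 123638 = -31859/258 - 123638 = -31930463/258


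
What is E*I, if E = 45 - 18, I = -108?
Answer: -2916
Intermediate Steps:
E = 27
E*I = 27*(-108) = -2916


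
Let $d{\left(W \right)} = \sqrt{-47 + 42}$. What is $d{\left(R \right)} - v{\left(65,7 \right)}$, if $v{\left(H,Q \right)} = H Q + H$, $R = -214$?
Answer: $-520 + i \sqrt{5} \approx -520.0 + 2.2361 i$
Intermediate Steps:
$d{\left(W \right)} = i \sqrt{5}$ ($d{\left(W \right)} = \sqrt{-5} = i \sqrt{5}$)
$v{\left(H,Q \right)} = H + H Q$
$d{\left(R \right)} - v{\left(65,7 \right)} = i \sqrt{5} - 65 \left(1 + 7\right) = i \sqrt{5} - 65 \cdot 8 = i \sqrt{5} - 520 = -520 + i \sqrt{5}$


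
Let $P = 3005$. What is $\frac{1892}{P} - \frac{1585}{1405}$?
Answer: $- \frac{420933}{844405} \approx -0.4985$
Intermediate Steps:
$\frac{1892}{P} - \frac{1585}{1405} = \frac{1892}{3005} - \frac{1585}{1405} = 1892 \cdot \frac{1}{3005} - \frac{317}{281} = \frac{1892}{3005} - \frac{317}{281} = - \frac{420933}{844405}$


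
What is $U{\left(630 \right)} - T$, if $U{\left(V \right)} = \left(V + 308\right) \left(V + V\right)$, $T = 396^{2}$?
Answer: $1025064$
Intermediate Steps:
$T = 156816$
$U{\left(V \right)} = 2 V \left(308 + V\right)$ ($U{\left(V \right)} = \left(308 + V\right) 2 V = 2 V \left(308 + V\right)$)
$U{\left(630 \right)} - T = 2 \cdot 630 \left(308 + 630\right) - 156816 = 2 \cdot 630 \cdot 938 - 156816 = 1181880 - 156816 = 1025064$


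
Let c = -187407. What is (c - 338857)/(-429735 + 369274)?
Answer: 526264/60461 ≈ 8.7042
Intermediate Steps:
(c - 338857)/(-429735 + 369274) = (-187407 - 338857)/(-429735 + 369274) = -526264/(-60461) = -526264*(-1/60461) = 526264/60461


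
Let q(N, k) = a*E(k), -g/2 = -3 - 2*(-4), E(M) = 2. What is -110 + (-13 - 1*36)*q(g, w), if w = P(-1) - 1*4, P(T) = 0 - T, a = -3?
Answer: 184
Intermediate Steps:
P(T) = -T
w = -3 (w = -1*(-1) - 1*4 = 1 - 4 = -3)
g = -10 (g = -2*(-3 - 2*(-4)) = -2*(-3 + 8) = -2*5 = -10)
q(N, k) = -6 (q(N, k) = -3*2 = -6)
-110 + (-13 - 1*36)*q(g, w) = -110 + (-13 - 1*36)*(-6) = -110 + (-13 - 36)*(-6) = -110 - 49*(-6) = -110 + 294 = 184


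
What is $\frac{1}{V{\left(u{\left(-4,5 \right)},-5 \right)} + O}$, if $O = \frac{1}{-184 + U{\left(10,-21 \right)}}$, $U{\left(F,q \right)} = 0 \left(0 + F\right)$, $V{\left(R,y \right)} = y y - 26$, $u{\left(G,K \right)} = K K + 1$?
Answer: $- \frac{184}{185} \approx -0.99459$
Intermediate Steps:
$u{\left(G,K \right)} = 1 + K^{2}$ ($u{\left(G,K \right)} = K^{2} + 1 = 1 + K^{2}$)
$V{\left(R,y \right)} = -26 + y^{2}$ ($V{\left(R,y \right)} = y^{2} - 26 = -26 + y^{2}$)
$U{\left(F,q \right)} = 0$ ($U{\left(F,q \right)} = 0 F = 0$)
$O = - \frac{1}{184}$ ($O = \frac{1}{-184 + 0} = \frac{1}{-184} = - \frac{1}{184} \approx -0.0054348$)
$\frac{1}{V{\left(u{\left(-4,5 \right)},-5 \right)} + O} = \frac{1}{\left(-26 + \left(-5\right)^{2}\right) - \frac{1}{184}} = \frac{1}{\left(-26 + 25\right) - \frac{1}{184}} = \frac{1}{-1 - \frac{1}{184}} = \frac{1}{- \frac{185}{184}} = - \frac{184}{185}$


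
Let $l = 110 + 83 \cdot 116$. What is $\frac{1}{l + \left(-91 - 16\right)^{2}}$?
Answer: $\frac{1}{21187} \approx 4.7199 \cdot 10^{-5}$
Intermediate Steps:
$l = 9738$ ($l = 110 + 9628 = 9738$)
$\frac{1}{l + \left(-91 - 16\right)^{2}} = \frac{1}{9738 + \left(-91 - 16\right)^{2}} = \frac{1}{9738 + \left(-107\right)^{2}} = \frac{1}{9738 + 11449} = \frac{1}{21187}$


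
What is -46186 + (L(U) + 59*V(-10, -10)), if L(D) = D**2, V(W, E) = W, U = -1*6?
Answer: -46740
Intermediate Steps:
U = -6
-46186 + (L(U) + 59*V(-10, -10)) = -46186 + ((-6)**2 + 59*(-10)) = -46186 + (36 - 590) = -46186 - 554 = -46740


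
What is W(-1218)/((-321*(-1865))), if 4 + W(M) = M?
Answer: -1222/598665 ≈ -0.0020412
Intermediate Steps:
W(M) = -4 + M
W(-1218)/((-321*(-1865))) = (-4 - 1218)/((-321*(-1865))) = -1222/598665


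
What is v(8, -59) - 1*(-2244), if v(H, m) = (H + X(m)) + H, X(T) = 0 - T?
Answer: 2319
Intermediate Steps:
X(T) = -T
v(H, m) = -m + 2*H (v(H, m) = (H - m) + H = -m + 2*H)
v(8, -59) - 1*(-2244) = (-1*(-59) + 2*8) - 1*(-2244) = (59 + 16) + 2244 = 75 + 2244 = 2319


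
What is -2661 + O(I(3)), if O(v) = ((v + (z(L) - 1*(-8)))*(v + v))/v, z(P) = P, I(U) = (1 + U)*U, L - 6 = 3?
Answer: -2603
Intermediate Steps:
L = 9 (L = 6 + 3 = 9)
I(U) = U*(1 + U)
O(v) = 34 + 2*v (O(v) = ((v + (9 - 1*(-8)))*(v + v))/v = ((v + (9 + 8))*(2*v))/v = ((v + 17)*(2*v))/v = ((17 + v)*(2*v))/v = (2*v*(17 + v))/v = 34 + 2*v)
-2661 + O(I(3)) = -2661 + (34 + 2*(3*(1 + 3))) = -2661 + (34 + 2*(3*4)) = -2661 + (34 + 2*12) = -2661 + (34 + 24) = -2661 + 58 = -2603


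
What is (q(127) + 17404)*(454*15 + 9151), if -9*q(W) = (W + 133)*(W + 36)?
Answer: 1823640016/9 ≈ 2.0263e+8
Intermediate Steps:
q(W) = -(36 + W)*(133 + W)/9 (q(W) = -(W + 133)*(W + 36)/9 = -(133 + W)*(36 + W)/9 = -(36 + W)*(133 + W)/9)
(q(127) + 17404)*(454*15 + 9151) = ((-532 - 169/9*127 - ⅑*127²) + 17404)*(454*15 + 9151) = ((-532 - 21463/9 - ⅑*16129) + 17404)*(6810 + 9151) = ((-532 - 21463/9 - 16129/9) + 17404)*15961 = (-42380/9 + 17404)*15961 = (114256/9)*15961 = 1823640016/9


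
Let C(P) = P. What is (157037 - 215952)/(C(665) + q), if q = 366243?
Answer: -58915/366908 ≈ -0.16057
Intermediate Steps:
(157037 - 215952)/(C(665) + q) = (157037 - 215952)/(665 + 366243) = -58915/366908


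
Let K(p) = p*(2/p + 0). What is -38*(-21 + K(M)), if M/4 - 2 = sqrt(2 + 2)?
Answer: 722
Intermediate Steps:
M = 16 (M = 8 + 4*sqrt(2 + 2) = 8 + 4*sqrt(4) = 8 + 4*2 = 8 + 8 = 16)
K(p) = 2 (K(p) = p*(2/p) = 2)
-38*(-21 + K(M)) = -38*(-21 + 2) = -38*(-19) = 722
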